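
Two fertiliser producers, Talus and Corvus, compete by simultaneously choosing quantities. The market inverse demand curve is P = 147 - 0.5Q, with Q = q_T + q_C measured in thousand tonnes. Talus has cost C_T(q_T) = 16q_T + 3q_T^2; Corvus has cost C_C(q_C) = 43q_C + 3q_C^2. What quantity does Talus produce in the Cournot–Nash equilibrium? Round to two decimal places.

17.74

Talus's profit: π_T = (147 - 0.5Q)q_T - (16q_T + 3q_T²). Setting ∂π_T/∂q_T = 0: 131 - 7q_T - (1/2)(q_C) = 0.
Corvus's first-order condition: 104 - 7q_C - (1/2)(q_T) = 0.
Rearranging gives the reaction functions q_T = (131 - (1/2)q_C)/7 and q_C = (104 - (1/2)q_T)/7.
Substituting one into the other gives q_T = 692/39 and q_C = 530/39.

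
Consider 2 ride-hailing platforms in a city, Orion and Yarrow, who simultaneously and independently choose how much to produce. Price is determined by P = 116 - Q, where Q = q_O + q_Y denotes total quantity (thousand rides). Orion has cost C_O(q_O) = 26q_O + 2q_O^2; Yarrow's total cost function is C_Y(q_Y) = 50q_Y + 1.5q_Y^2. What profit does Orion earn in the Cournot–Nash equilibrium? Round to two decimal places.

Orion's profit: π_O = (116 - Q)q_O - (26q_O + 2q_O²). Setting ∂π_O/∂q_O = 0: 90 - 6q_O - (q_Y) = 0.
Yarrow's profit: π_Y = (116 - Q)q_Y - (50q_Y + (3/2)q_Y²). Setting ∂π_Y/∂q_Y = 0: 66 - 5q_Y - (q_O) = 0.
Best responses: q_O = (90 - q_Y)/6, q_Y = (66 - q_O)/5.
Substituting one into the other gives q_O = 384/29 and q_Y = 306/29.
Price P = 116 - 690/29 = 92.2069.
Orion's profit: 92.2069·(384/29) - 26·(384/29) - 2(384/29)² = 526.0024.

526.00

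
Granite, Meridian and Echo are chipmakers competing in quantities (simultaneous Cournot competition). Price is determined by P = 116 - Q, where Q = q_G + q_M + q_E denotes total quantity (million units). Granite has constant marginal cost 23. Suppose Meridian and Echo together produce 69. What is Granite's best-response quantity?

With rivals' combined output fixed at 69, Granite's profit is π_G = (116 - 69 - q_G)q_G - (23q_G) = (47 - q_G)q_G - (23q_G).
∂π_G/∂q_G = 24 - 2q_G = 0, so q_G = 12.

12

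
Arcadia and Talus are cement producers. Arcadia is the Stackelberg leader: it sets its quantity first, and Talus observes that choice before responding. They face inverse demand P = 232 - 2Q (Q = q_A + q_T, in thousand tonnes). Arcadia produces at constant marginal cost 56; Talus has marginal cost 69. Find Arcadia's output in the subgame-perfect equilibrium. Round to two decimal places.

The follower Talus best-responds to any q_A: π_T = (232 - 2Q)q_T - 69q_T.
∂π_T/∂q_T = 163 - 2q_A - 4q_T = 0 gives the reaction function q_T = (163 - 2q_A)/4.
Arcadia substitutes q_T(q_A) into its own profit: π_A = q_A(232 - 2q_A - (163 - 2q_A)/2) - 56q_A = (301/2 - q_A)q_A - 56q_A.
Leader FOC: 189/2 - 2q_A = 0, so q_A = 189/4.
Then q_T = (163 - 2·(189/4))/4 = 137/8.

47.25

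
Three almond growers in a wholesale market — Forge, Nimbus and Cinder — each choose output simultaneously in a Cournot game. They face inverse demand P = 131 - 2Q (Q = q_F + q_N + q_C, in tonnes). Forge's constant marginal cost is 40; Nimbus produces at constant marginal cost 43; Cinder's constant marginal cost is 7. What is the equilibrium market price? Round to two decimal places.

55.25

Forge's profit: π_F = (131 - 2Q)q_F - (40q_F). Setting ∂π_F/∂q_F = 0: 91 - 4q_F - 2(q_N + q_C) = 0.
Nimbus's profit: π_N = (131 - 2Q)q_N - (43q_N). Setting ∂π_N/∂q_N = 0: 88 - 4q_N - 2(q_F + q_C) = 0.
Cinder's profit: π_C = (131 - 2Q)q_C - (7q_C). Setting ∂π_C/∂q_C = 0: 124 - 4q_C - 2(q_F + q_N) = 0.
Adding the 3 conditions: 303 − 4Q − 4Q = 0, i.e. Q = 303/8.
Back-substituting: q_F = (91 − 303/4)/2 = 61/8, q_N = (88 − 303/4)/2 = 49/8, q_C = (124 − 303/4)/2 = 193/8.
Total output Q = 303/8, so price P = 131 - 2·(303/8) = 221/4.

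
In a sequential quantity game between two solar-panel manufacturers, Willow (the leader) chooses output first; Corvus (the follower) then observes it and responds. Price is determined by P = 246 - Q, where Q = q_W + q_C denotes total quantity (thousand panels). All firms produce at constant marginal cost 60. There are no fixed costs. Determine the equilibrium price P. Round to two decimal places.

106.50

The follower Corvus best-responds to any q_W: π_C = (246 - Q)q_C - 60q_C.
Follower FOC: 186 - q_W - 2q_C = 0, so q_C(q_W) = (186 - q_W)/2.
The leader anticipates this reaction. Substituting into P = 246 - Q gives P = 153 - (1/2)q_W, so π_W = (153 - (1/2)q_W)q_W - 60q_W.
The leader's first-order condition 93 - q_W = 0 yields q_W = 93.
Then q_C = (186 - 93)/2 = 93/2.
Total output Q = 279/2, so price P = 246 - 279/2 = 213/2.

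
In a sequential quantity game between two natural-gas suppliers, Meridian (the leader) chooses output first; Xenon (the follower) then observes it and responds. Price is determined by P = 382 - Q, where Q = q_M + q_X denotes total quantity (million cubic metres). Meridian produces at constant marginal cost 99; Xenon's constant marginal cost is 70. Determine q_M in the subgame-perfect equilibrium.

127

Solve by backward induction. Given q_M, the follower Xenon maximises π_X = (382 - q_M - q_X)q_X - 70q_X.
Setting the follower's marginal profit to zero, 312 - q_M - 2q_X = 0, i.e. q_X = (312 - q_M)/2.
The leader anticipates this reaction. Substituting into P = 382 - Q gives P = 226 - (1/2)q_M, so π_M = (226 - (1/2)q_M)q_M - 99q_M.
Leader FOC: 127 - q_M = 0, so q_M = 127.
Then q_X = (312 - 127)/2 = 185/2.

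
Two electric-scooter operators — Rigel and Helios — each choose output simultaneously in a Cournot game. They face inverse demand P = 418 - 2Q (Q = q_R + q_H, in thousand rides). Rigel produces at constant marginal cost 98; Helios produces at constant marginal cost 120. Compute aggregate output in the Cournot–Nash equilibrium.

Rigel's profit: π_R = (418 - 2Q)q_R - (98q_R). Setting ∂π_R/∂q_R = 0: 320 - 4q_R - 2(q_H) = 0.
Helios's first-order condition: 298 - 4q_H - 2(q_R) = 0.
Best responses: q_R = (320 - 2q_H)/4, q_H = (298 - 2q_R)/4.
Solving the pair: q_R = 57, q_H = 46.
Total output Q = 57 + 46 = 103.

103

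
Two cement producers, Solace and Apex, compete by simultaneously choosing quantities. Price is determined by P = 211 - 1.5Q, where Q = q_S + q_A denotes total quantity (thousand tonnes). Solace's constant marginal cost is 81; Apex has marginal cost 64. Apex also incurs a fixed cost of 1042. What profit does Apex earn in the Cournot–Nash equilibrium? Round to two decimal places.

950.30

Solace's profit: π_S = (211 - 1.5Q)q_S - (81q_S). Setting ∂π_S/∂q_S = 0: 130 - 3q_S - (3/2)(q_A) = 0.
Apex's profit: π_A = (211 - 1.5Q)q_A - (64q_A). Setting ∂π_A/∂q_A = 0: 147 - 3q_A - (3/2)(q_S) = 0.
Best responses: q_S = (130 - (3/2)q_A)/3, q_A = (147 - (3/2)q_S)/3.
Solving the pair: q_S = 226/9, q_A = 328/9.
Price P = 211 - (3/2)·(554/9) = 356/3.
Apex's profit: (356/3 - 64)·(328/9) - 1042 = 950.2963.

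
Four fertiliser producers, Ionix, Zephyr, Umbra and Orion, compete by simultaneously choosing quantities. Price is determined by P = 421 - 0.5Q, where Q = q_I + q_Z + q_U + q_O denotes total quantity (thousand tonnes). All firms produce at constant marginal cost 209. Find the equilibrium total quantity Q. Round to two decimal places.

339.20

A representative firm's profit is π_i = q_i(421 - 0.5Q) - 209q_i.
Setting ∂π_i/∂q_i = 0 with rivals' quantities fixed: 212 - q_i - (1/2)·Σ_{j≠i} q_j = 0.
By symmetry each firm produces the same amount; substituting Σ_{j≠i} q_j = 3q_i yields q_i = 212/(5/2) = 424/5.
Total output Q = 424/5 + 424/5 + 424/5 + 424/5 = 1696/5.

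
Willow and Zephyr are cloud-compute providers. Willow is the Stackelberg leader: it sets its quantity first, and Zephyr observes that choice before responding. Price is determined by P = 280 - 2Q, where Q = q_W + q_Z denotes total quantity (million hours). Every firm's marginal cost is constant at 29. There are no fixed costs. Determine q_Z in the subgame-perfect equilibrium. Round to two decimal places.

31.38

The follower Zephyr best-responds to any q_W: π_Z = (280 - 2Q)q_Z - 29q_Z.
∂π_Z/∂q_Z = 251 - 2q_W - 4q_Z = 0 gives the reaction function q_Z = (251 - 2q_W)/4.
Willow substitutes q_Z(q_W) into its own profit: π_W = q_W(280 - 2q_W - (251 - 2q_W)/2) - 29q_W = (309/2 - q_W)q_W - 29q_W.
Maximising: ∂π_W/∂q_W = 251/2 - 2q_W = 0, giving q_W = 251/4.
Then q_Z = (251 - 2·(251/4))/4 = 251/8.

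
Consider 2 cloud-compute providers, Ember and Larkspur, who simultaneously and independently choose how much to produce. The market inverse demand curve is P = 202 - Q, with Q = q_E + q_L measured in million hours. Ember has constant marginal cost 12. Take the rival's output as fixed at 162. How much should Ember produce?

14

With the rival's output fixed at 162, Ember's profit is π_E = (202 - 162 - q_E)q_E - (12q_E) = (40 - q_E)q_E - (12q_E).
∂π_E/∂q_E = 28 - 2q_E = 0, so q_E = 14.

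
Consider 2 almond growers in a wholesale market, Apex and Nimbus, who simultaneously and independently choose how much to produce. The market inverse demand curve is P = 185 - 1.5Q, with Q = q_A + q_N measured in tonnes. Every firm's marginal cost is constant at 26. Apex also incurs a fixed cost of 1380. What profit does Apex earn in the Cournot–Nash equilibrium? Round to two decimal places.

Each firm earns π_i = (185 - 1.5Q)q_i - 26q_i.
Setting ∂π_i/∂q_i = 0 with rivals' quantities fixed: 159 - 3q_i - (3/2)q_j = 0.
By symmetry each firm produces the same amount; substituting q_j = q_i yields q_i = 159/(9/2) = 106/3.
Price P = 185 - (3/2)·(212/3) = 79.
Apex's profit: (79 - 26)·(106/3) - 1380 = 1478/3.

492.67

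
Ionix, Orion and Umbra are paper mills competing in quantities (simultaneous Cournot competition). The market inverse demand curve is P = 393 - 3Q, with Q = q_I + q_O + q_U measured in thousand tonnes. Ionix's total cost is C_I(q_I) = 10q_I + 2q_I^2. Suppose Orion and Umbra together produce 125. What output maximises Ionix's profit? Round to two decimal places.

0.80

With rivals' combined output fixed at 125, Ionix's profit is π_I = (393 - 3·125 - 3q_I)q_I - (10q_I + 2q_I²) = (18 - 3q_I)q_I - (10q_I + 2q_I²).
∂π_I/∂q_I = 8 - 10q_I = 0, so q_I = 4/5.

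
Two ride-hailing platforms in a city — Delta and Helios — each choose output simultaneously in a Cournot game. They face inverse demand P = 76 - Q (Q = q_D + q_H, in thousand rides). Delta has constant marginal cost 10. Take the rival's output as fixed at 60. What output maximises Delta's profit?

3

With the rival's output fixed at 60, Delta's profit is π_D = (76 - 60 - q_D)q_D - (10q_D) = (16 - q_D)q_D - (10q_D).
∂π_D/∂q_D = 6 - 2q_D = 0, so q_D = 3.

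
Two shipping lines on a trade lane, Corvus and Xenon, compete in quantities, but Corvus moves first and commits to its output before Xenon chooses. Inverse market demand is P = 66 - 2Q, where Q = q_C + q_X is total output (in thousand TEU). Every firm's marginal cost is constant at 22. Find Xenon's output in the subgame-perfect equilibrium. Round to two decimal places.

Solve by backward induction. Given q_C, the follower Xenon maximises π_X = (66 - 2q_C - 2q_X)q_X - 22q_X.
Setting the follower's marginal profit to zero, 44 - 2q_C - 4q_X = 0, i.e. q_X = (44 - 2q_C)/4.
Corvus substitutes q_X(q_C) into its own profit: π_C = q_C(66 - 2q_C - (44 - 2q_C)/2) - 22q_C = (44 - q_C)q_C - 22q_C.
Maximising: ∂π_C/∂q_C = 22 - 2q_C = 0, giving q_C = 11.
Then q_X = (44 - 2·11)/4 = 11/2.

5.50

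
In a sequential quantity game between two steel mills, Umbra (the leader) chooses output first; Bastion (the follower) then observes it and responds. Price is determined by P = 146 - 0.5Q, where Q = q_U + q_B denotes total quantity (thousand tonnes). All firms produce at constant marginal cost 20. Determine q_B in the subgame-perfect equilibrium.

63

Solve by backward induction. Given q_U, the follower Bastion maximises π_B = (146 - (1/2)q_U - (1/2)q_B)q_B - 20q_B.
∂π_B/∂q_B = 126 - (1/2)q_U - q_B = 0 gives the reaction function q_B = (126 - (1/2)q_U).
The leader anticipates this reaction. Substituting into P = 146 - 0.5Q gives P = 83 - (1/4)q_U, so π_U = (83 - (1/4)q_U)q_U - 20q_U.
Leader FOC: 63 - (1/2)q_U = 0, so q_U = 126.
Then q_B = (126 - (1/2)·126) = 63.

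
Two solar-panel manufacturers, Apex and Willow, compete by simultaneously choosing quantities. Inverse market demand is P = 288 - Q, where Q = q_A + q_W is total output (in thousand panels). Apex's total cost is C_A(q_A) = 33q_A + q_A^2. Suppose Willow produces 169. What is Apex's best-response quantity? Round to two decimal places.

21.50

With the rival's output fixed at 169, Apex's profit is π_A = (288 - 169 - q_A)q_A - (33q_A + q_A²) = (119 - q_A)q_A - (33q_A + q_A²).
∂π_A/∂q_A = 86 - 4q_A = 0, so q_A = 43/2.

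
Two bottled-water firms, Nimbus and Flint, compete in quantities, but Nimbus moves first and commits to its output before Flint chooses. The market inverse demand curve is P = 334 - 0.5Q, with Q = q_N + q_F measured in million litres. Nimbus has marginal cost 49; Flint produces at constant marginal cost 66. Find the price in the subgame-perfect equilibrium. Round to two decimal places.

The follower Flint best-responds to any q_N: π_F = (334 - 0.5Q)q_F - 66q_F.
∂π_F/∂q_F = 268 - (1/2)q_N - q_F = 0 gives the reaction function q_F = (268 - (1/2)q_N).
The leader anticipates this reaction. Substituting into P = 334 - 0.5Q gives P = 200 - (1/4)q_N, so π_N = (200 - (1/4)q_N)q_N - 49q_N.
Maximising: ∂π_N/∂q_N = 151 - (1/2)q_N = 0, giving q_N = 302.
Then q_F = (268 - (1/2)·302) = 117.
Total output Q = 419, so price P = 334 - (1/2)·419 = 249/2.

124.50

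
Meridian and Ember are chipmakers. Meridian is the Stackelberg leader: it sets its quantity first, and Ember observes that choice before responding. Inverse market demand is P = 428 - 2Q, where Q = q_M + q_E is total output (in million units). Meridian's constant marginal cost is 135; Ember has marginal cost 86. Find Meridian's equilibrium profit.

The follower Ember best-responds to any q_M: π_E = (428 - 2Q)q_E - 86q_E.
Follower FOC: 342 - 2q_M - 4q_E = 0, so q_E(q_M) = (342 - 2q_M)/4.
Meridian substitutes q_E(q_M) into its own profit: π_M = q_M(428 - 2q_M - (342 - 2q_M)/2) - 135q_M = (257 - q_M)q_M - 135q_M.
Leader FOC: 122 - 2q_M = 0, so q_M = 61.
Then q_E = (342 - 2·61)/4 = 55.
Price P = 428 - 2·116 = 196.
Meridian's profit: (196 - 135)·61 = 3721.

3721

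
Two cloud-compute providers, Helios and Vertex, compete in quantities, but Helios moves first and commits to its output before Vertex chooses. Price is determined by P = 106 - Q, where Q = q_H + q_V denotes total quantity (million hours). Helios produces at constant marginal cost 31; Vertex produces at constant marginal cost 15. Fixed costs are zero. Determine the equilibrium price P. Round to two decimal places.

45.75

The follower Vertex best-responds to any q_H: π_V = (106 - Q)q_V - 15q_V.
Setting the follower's marginal profit to zero, 91 - q_H - 2q_V = 0, i.e. q_V = (91 - q_H)/2.
Helios substitutes q_V(q_H) into its own profit: π_H = q_H(106 - q_H - (91 - q_H)/2) - 31q_H = (121/2 - (1/2)q_H)q_H - 31q_H.
Leader FOC: 59/2 - q_H = 0, so q_H = 59/2.
Then q_V = (91 - 59/2)/2 = 123/4.
Total output Q = 241/4, so price P = 106 - 241/4 = 183/4.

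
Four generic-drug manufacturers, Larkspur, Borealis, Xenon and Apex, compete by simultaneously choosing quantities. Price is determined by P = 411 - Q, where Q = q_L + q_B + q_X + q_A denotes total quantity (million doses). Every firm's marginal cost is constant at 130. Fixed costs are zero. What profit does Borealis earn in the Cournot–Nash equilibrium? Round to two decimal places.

3158.44

Each firm earns π_i = (411 - Q)q_i - 130q_i.
First-order condition (treating rivals' output as given): 281 - 2q_i - Σ_{j≠i} q_j = 0.
By symmetry each firm produces the same amount; substituting Σ_{j≠i} q_j = 3q_i yields q_i = 281/5.
Price P = 411 - 1124/5 = 931/5.
Borealis's profit: (931/5 - 130)·(281/5) = 3158.4400.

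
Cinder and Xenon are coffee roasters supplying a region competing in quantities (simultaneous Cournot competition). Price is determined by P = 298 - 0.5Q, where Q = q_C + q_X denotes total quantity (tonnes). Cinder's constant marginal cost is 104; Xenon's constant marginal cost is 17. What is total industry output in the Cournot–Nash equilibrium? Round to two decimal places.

316.67

Cinder's profit: π_C = (298 - 0.5Q)q_C - (104q_C). Setting ∂π_C/∂q_C = 0: 194 - q_C - (1/2)(q_X) = 0.
Xenon's first-order condition: 281 - q_X - (1/2)(q_C) = 0.
Best responses: q_C = (194 - (1/2)q_X), q_X = (281 - (1/2)q_C).
Solving the pair: q_C = 214/3, q_X = 736/3.
Total output Q = 214/3 + 736/3 = 950/3.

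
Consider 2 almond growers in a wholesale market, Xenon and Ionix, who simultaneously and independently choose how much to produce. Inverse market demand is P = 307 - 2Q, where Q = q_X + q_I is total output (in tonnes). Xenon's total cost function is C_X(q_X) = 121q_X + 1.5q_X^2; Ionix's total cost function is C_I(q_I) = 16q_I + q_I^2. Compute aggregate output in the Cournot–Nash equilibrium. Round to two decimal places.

57.87

Xenon's profit: π_X = (307 - 2Q)q_X - (121q_X + (3/2)q_X²). Setting ∂π_X/∂q_X = 0: 186 - 7q_X - 2(q_I) = 0.
Ionix's profit: π_I = (307 - 2Q)q_I - (16q_I + q_I²). Setting ∂π_I/∂q_I = 0: 291 - 6q_I - 2(q_X) = 0.
Rearranging gives the reaction functions q_X = (186 - 2q_I)/7 and q_I = (291 - 2q_X)/6.
Solving the pair: q_X = 267/19, q_I = 1665/38.
Total output Q = 267/19 + 1665/38 = 57.8684.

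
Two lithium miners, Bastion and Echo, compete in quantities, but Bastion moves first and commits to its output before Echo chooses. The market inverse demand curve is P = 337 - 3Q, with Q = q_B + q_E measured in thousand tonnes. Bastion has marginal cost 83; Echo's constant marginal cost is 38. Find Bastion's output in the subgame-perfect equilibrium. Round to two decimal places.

Solve by backward induction. Given q_B, the follower Echo maximises π_E = (337 - 3q_B - 3q_E)q_E - 38q_E.
∂π_E/∂q_E = 299 - 3q_B - 6q_E = 0 gives the reaction function q_E = (299 - 3q_B)/6.
The leader anticipates this reaction. Substituting into P = 337 - 3Q gives P = 375/2 - (3/2)q_B, so π_B = (375/2 - (3/2)q_B)q_B - 83q_B.
Maximising: ∂π_B/∂q_B = 209/2 - 3q_B = 0, giving q_B = 209/6.
Then q_E = (299 - 3·(209/6))/6 = 389/12.

34.83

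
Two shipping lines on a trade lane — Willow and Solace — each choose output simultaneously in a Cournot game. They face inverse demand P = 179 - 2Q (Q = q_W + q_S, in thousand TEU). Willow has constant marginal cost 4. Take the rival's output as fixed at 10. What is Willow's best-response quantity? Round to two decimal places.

38.75

With the rival's output fixed at 10, Willow's profit is π_W = (179 - 2·10 - 2q_W)q_W - (4q_W) = (159 - 2q_W)q_W - (4q_W).
∂π_W/∂q_W = 155 - 4q_W = 0, so q_W = 155/4.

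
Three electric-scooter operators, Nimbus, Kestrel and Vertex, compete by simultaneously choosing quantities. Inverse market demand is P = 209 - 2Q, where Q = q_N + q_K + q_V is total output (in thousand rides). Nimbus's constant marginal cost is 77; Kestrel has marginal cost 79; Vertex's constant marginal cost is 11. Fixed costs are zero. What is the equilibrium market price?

Nimbus's profit: π_N = (209 - 2Q)q_N - (77q_N). Setting ∂π_N/∂q_N = 0: 132 - 4q_N - 2(q_K + q_V) = 0.
Kestrel's profit: π_K = (209 - 2Q)q_K - (79q_K). Setting ∂π_K/∂q_K = 0: 130 - 4q_K - 2(q_N + q_V) = 0.
Vertex's first-order condition: 198 - 4q_V - 2(q_N + q_K) = 0.
Adding the 3 conditions: 460 − 4Q − 4Q = 0, i.e. Q = 115/2.
Back-substituting: q_N = (132 − 115)/2 = 17/2, q_K = (130 − 115)/2 = 15/2, q_V = (198 − 115)/2 = 83/2.
Total output Q = 115/2, so price P = 209 - 2·(115/2) = 94.

94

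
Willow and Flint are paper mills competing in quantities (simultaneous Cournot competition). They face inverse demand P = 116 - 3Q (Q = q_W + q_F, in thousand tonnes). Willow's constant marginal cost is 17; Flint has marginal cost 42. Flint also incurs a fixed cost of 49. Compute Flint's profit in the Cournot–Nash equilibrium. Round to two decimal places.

39.93

Willow's profit: π_W = (116 - 3Q)q_W - (17q_W). Setting ∂π_W/∂q_W = 0: 99 - 6q_W - 3(q_F) = 0.
Flint's profit: π_F = (116 - 3Q)q_F - (42q_F). Setting ∂π_F/∂q_F = 0: 74 - 6q_F - 3(q_W) = 0.
Best responses: q_W = (99 - 3q_F)/6, q_F = (74 - 3q_W)/6.
Solving the pair: q_W = 124/9, q_F = 49/9.
Price P = 116 - 3·(173/9) = 175/3.
Flint's profit: (175/3 - 42)·(49/9) - 49 = 1078/27.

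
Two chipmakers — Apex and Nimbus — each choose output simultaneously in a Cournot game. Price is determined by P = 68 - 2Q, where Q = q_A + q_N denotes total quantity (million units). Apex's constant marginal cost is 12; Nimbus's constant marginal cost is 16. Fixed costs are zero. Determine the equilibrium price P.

32

Apex's profit: π_A = (68 - 2Q)q_A - (12q_A). Setting ∂π_A/∂q_A = 0: 56 - 4q_A - 2(q_N) = 0.
Nimbus's profit: π_N = (68 - 2Q)q_N - (16q_N). Setting ∂π_N/∂q_N = 0: 52 - 4q_N - 2(q_A) = 0.
So q_A = (56 - 2q_N)/4 and q_N = (52 - 2q_A)/4.
Solving the pair: q_A = 10, q_N = 8.
Total output Q = 18, so price P = 68 - 2·18 = 32.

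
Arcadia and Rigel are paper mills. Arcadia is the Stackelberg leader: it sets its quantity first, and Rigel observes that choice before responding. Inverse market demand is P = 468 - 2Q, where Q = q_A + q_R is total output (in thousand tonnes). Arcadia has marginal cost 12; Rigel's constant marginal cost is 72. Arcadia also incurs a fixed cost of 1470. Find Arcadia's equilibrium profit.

15171

Solve by backward induction. Given q_A, the follower Rigel maximises π_R = (468 - 2q_A - 2q_R)q_R - 72q_R.
Follower FOC: 396 - 2q_A - 4q_R = 0, so q_R(q_A) = (396 - 2q_A)/4.
The leader anticipates this reaction. Substituting into P = 468 - 2Q gives P = 270 - q_A, so π_A = (270 - q_A)q_A - 12q_A.
Maximising: ∂π_A/∂q_A = 258 - 2q_A = 0, giving q_A = 129.
Then q_R = (396 - 2·129)/4 = 69/2.
Price P = 468 - 2·(327/2) = 141.
Arcadia's profit: (141 - 12)·129 - 1470 = 15171.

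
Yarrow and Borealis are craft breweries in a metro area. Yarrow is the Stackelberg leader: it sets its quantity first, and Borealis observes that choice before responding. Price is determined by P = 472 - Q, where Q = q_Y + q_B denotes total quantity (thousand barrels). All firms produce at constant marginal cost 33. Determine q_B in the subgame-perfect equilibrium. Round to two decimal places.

Solve by backward induction. Given q_Y, the follower Borealis maximises π_B = (472 - q_Y - q_B)q_B - 33q_B.
Setting the follower's marginal profit to zero, 439 - q_Y - 2q_B = 0, i.e. q_B = (439 - q_Y)/2.
The leader anticipates this reaction. Substituting into P = 472 - Q gives P = 505/2 - (1/2)q_Y, so π_Y = (505/2 - (1/2)q_Y)q_Y - 33q_Y.
The leader's first-order condition 439/2 - q_Y = 0 yields q_Y = 439/2.
Then q_B = (439 - 439/2)/2 = 439/4.

109.75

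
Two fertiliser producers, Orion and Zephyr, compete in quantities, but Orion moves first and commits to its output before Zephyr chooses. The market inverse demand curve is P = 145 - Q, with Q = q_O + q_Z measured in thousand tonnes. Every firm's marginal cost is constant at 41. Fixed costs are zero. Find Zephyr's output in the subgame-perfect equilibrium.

Solve by backward induction. Given q_O, the follower Zephyr maximises π_Z = (145 - q_O - q_Z)q_Z - 41q_Z.
Setting the follower's marginal profit to zero, 104 - q_O - 2q_Z = 0, i.e. q_Z = (104 - q_O)/2.
The leader anticipates this reaction. Substituting into P = 145 - Q gives P = 93 - (1/2)q_O, so π_O = (93 - (1/2)q_O)q_O - 41q_O.
Maximising: ∂π_O/∂q_O = 52 - q_O = 0, giving q_O = 52.
Then q_Z = (104 - 52)/2 = 26.

26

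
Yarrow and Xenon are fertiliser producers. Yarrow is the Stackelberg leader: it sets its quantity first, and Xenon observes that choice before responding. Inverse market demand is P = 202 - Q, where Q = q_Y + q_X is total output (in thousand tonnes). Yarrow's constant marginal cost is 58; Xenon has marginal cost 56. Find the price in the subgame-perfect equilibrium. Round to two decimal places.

The follower Xenon best-responds to any q_Y: π_X = (202 - Q)q_X - 56q_X.
∂π_X/∂q_X = 146 - q_Y - 2q_X = 0 gives the reaction function q_X = (146 - q_Y)/2.
The leader anticipates this reaction. Substituting into P = 202 - Q gives P = 129 - (1/2)q_Y, so π_Y = (129 - (1/2)q_Y)q_Y - 58q_Y.
The leader's first-order condition 71 - q_Y = 0 yields q_Y = 71.
Then q_X = (146 - 71)/2 = 75/2.
Total output Q = 217/2, so price P = 202 - 217/2 = 187/2.

93.50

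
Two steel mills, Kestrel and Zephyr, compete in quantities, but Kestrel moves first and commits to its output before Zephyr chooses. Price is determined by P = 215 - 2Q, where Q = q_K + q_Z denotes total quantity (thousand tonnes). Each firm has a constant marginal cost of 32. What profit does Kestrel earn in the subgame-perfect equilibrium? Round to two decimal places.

2093.06

Solve by backward induction. Given q_K, the follower Zephyr maximises π_Z = (215 - 2q_K - 2q_Z)q_Z - 32q_Z.
Follower FOC: 183 - 2q_K - 4q_Z = 0, so q_Z(q_K) = (183 - 2q_K)/4.
Kestrel substitutes q_Z(q_K) into its own profit: π_K = q_K(215 - 2q_K - (183 - 2q_K)/2) - 32q_K = (247/2 - q_K)q_K - 32q_K.
The leader's first-order condition 183/2 - 2q_K = 0 yields q_K = 183/4.
Then q_Z = (183 - 2·(183/4))/4 = 183/8.
Price P = 215 - 2·(549/8) = 311/4.
Kestrel's profit: (311/4 - 32)·(183/4) = 2093.0625.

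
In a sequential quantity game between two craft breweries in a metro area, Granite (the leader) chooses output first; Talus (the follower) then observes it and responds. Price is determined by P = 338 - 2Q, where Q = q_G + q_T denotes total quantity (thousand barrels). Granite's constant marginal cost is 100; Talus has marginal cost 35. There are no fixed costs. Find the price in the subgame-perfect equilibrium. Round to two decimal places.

143.25

Solve by backward induction. Given q_G, the follower Talus maximises π_T = (338 - 2q_G - 2q_T)q_T - 35q_T.
Follower FOC: 303 - 2q_G - 4q_T = 0, so q_T(q_G) = (303 - 2q_G)/4.
Granite substitutes q_T(q_G) into its own profit: π_G = q_G(338 - 2q_G - (303 - 2q_G)/2) - 100q_G = (373/2 - q_G)q_G - 100q_G.
Leader FOC: 173/2 - 2q_G = 0, so q_G = 173/4.
Then q_T = (303 - 2·(173/4))/4 = 433/8.
Total output Q = 779/8, so price P = 338 - 2·(779/8) = 573/4.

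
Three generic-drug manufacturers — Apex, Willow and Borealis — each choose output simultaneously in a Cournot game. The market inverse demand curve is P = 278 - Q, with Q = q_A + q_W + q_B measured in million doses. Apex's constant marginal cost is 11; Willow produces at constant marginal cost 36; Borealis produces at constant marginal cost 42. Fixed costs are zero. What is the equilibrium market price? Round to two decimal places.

Apex's profit: π_A = (278 - Q)q_A - (11q_A). Setting ∂π_A/∂q_A = 0: 267 - 2q_A - (q_W + q_B) = 0.
Willow's profit: π_W = (278 - Q)q_W - (36q_W). Setting ∂π_W/∂q_W = 0: 242 - 2q_W - (q_A + q_B) = 0.
Borealis's profit: π_B = (278 - Q)q_B - (42q_B). Setting ∂π_B/∂q_B = 0: 236 - 2q_B - (q_A + q_W) = 0.
Adding the 3 conditions: 745 − 2Q − 2Q = 0, i.e. Q = 745/4.
Back-substituting: q_A = (267 − 745/4) = 323/4, q_W = (242 − 745/4) = 223/4, q_B = (236 − 745/4) = 199/4.
Total output Q = 745/4, so price P = 278 - 745/4 = 367/4.

91.75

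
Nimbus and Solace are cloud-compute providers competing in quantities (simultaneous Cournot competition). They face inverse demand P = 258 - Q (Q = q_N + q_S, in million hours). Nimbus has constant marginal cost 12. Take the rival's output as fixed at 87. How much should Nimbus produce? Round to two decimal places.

79.50

With the rival's output fixed at 87, Nimbus's profit is π_N = (258 - 87 - q_N)q_N - (12q_N) = (171 - q_N)q_N - (12q_N).
∂π_N/∂q_N = 159 - 2q_N = 0, so q_N = 159/2.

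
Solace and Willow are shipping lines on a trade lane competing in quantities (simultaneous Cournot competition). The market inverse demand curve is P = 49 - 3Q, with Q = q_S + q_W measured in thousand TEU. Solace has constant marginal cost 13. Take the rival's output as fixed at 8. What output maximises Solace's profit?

With the rival's output fixed at 8, Solace's profit is π_S = (49 - 3·8 - 3q_S)q_S - (13q_S) = (25 - 3q_S)q_S - (13q_S).
∂π_S/∂q_S = 12 - 6q_S = 0, so q_S = 2.

2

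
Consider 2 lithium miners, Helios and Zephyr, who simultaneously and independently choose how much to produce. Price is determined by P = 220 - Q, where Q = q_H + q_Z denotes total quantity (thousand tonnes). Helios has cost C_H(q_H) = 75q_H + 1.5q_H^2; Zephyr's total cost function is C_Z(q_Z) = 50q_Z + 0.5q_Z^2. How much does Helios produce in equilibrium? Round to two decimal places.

Helios's profit: π_H = (220 - Q)q_H - (75q_H + (3/2)q_H²). Setting ∂π_H/∂q_H = 0: 145 - 5q_H - (q_Z) = 0.
Zephyr's profit: π_Z = (220 - Q)q_Z - (50q_Z + (1/2)q_Z²). Setting ∂π_Z/∂q_Z = 0: 170 - 3q_Z - (q_H) = 0.
So q_H = (145 - q_Z)/5 and q_Z = (170 - q_H)/3.
Solving the pair: q_H = 265/14, q_Z = 705/14.

18.93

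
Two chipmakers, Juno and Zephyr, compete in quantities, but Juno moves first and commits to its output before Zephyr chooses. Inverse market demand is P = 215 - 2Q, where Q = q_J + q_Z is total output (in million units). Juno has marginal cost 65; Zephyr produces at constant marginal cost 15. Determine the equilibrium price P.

90

The follower Zephyr best-responds to any q_J: π_Z = (215 - 2Q)q_Z - 15q_Z.
∂π_Z/∂q_Z = 200 - 2q_J - 4q_Z = 0 gives the reaction function q_Z = (200 - 2q_J)/4.
Juno substitutes q_Z(q_J) into its own profit: π_J = q_J(215 - 2q_J - (200 - 2q_J)/2) - 65q_J = (115 - q_J)q_J - 65q_J.
The leader's first-order condition 50 - 2q_J = 0 yields q_J = 25.
Then q_Z = (200 - 2·25)/4 = 75/2.
Total output Q = 125/2, so price P = 215 - 2·(125/2) = 90.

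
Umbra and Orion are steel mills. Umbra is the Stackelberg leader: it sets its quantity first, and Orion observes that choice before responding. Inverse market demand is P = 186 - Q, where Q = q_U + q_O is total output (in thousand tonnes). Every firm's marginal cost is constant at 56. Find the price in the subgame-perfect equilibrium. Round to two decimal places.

88.50

Solve by backward induction. Given q_U, the follower Orion maximises π_O = (186 - q_U - q_O)q_O - 56q_O.
Setting the follower's marginal profit to zero, 130 - q_U - 2q_O = 0, i.e. q_O = (130 - q_U)/2.
Umbra substitutes q_O(q_U) into its own profit: π_U = q_U(186 - q_U - (130 - q_U)/2) - 56q_U = (121 - (1/2)q_U)q_U - 56q_U.
Leader FOC: 65 - q_U = 0, so q_U = 65.
Then q_O = (130 - 65)/2 = 65/2.
Total output Q = 195/2, so price P = 186 - 195/2 = 177/2.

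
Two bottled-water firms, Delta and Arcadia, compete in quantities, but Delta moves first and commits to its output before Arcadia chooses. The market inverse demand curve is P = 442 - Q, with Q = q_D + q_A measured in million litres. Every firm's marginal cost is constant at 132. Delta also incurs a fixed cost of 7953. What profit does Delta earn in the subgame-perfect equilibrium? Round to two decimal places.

The follower Arcadia best-responds to any q_D: π_A = (442 - Q)q_A - 132q_A.
Setting the follower's marginal profit to zero, 310 - q_D - 2q_A = 0, i.e. q_A = (310 - q_D)/2.
The leader anticipates this reaction. Substituting into P = 442 - Q gives P = 287 - (1/2)q_D, so π_D = (287 - (1/2)q_D)q_D - 132q_D.
Leader FOC: 155 - q_D = 0, so q_D = 155.
Then q_A = (310 - 155)/2 = 155/2.
Price P = 442 - 465/2 = 419/2.
Delta's profit: (419/2 - 132)·155 - 7953 = 4059.5000.

4059.50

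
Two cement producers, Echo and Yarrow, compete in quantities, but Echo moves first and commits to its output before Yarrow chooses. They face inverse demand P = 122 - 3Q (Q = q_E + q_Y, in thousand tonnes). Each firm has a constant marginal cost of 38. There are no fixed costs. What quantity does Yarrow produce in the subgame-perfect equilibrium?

7

Solve by backward induction. Given q_E, the follower Yarrow maximises π_Y = (122 - 3q_E - 3q_Y)q_Y - 38q_Y.
Follower FOC: 84 - 3q_E - 6q_Y = 0, so q_Y(q_E) = (84 - 3q_E)/6.
The leader anticipates this reaction. Substituting into P = 122 - 3Q gives P = 80 - (3/2)q_E, so π_E = (80 - (3/2)q_E)q_E - 38q_E.
The leader's first-order condition 42 - 3q_E = 0 yields q_E = 14.
Then q_Y = (84 - 3·14)/6 = 7.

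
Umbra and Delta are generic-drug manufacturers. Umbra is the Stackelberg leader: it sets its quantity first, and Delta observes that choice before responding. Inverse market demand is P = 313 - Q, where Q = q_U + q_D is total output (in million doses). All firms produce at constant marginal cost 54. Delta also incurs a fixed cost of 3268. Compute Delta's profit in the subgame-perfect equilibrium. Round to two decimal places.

924.56

Solve by backward induction. Given q_U, the follower Delta maximises π_D = (313 - q_U - q_D)q_D - 54q_D.
Follower FOC: 259 - q_U - 2q_D = 0, so q_D(q_U) = (259 - q_U)/2.
The leader anticipates this reaction. Substituting into P = 313 - Q gives P = 367/2 - (1/2)q_U, so π_U = (367/2 - (1/2)q_U)q_U - 54q_U.
The leader's first-order condition 259/2 - q_U = 0 yields q_U = 259/2.
Then q_D = (259 - 259/2)/2 = 259/4.
Price P = 313 - 777/4 = 475/4.
Delta's profit: (475/4 - 54)·(259/4) - 3268 = 924.5625.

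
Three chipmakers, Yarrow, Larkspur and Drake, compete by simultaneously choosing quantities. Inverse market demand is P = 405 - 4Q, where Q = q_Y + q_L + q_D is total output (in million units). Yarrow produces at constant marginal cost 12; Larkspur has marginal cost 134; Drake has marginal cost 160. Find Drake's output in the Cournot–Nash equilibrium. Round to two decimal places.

4.44

Yarrow's profit: π_Y = (405 - 4Q)q_Y - (12q_Y). Setting ∂π_Y/∂q_Y = 0: 393 - 8q_Y - 4(q_L + q_D) = 0.
Larkspur's profit: π_L = (405 - 4Q)q_L - (134q_L). Setting ∂π_L/∂q_L = 0: 271 - 8q_L - 4(q_Y + q_D) = 0.
Drake's first-order condition: 245 - 8q_D - 4(q_Y + q_L) = 0.
Summing all 3 equations gives 909 − 16Q = 0, hence Q = 909/16.
Back-substituting: q_Y = (393 − 909/4)/4 = 663/16, q_L = (271 − 909/4)/4 = 175/16, q_D = (245 − 909/4)/4 = 71/16.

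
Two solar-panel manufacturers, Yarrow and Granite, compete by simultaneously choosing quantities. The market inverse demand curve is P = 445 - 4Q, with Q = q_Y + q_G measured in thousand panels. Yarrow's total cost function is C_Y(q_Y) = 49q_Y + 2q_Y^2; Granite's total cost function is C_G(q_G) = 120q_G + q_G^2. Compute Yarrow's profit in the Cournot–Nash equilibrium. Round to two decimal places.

Yarrow's profit: π_Y = (445 - 4Q)q_Y - (49q_Y + 2q_Y²). Setting ∂π_Y/∂q_Y = 0: 396 - 12q_Y - 4(q_G) = 0.
Granite's first-order condition: 325 - 10q_G - 4(q_Y) = 0.
Best responses: q_Y = (396 - 4q_G)/12, q_G = (325 - 4q_Y)/10.
Solving the pair: q_Y = 665/26, q_G = 579/26.
Price P = 445 - 4·(622/13) = 253.6154.
Yarrow's profit: 253.6154·(665/26) - 49·(665/26) - 2(665/26)² = 3925.0740.

3925.07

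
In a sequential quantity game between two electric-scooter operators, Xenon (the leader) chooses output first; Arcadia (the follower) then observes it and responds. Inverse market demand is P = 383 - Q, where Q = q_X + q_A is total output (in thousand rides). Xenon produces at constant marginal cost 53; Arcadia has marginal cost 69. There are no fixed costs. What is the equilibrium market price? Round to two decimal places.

The follower Arcadia best-responds to any q_X: π_A = (383 - Q)q_A - 69q_A.
∂π_A/∂q_A = 314 - q_X - 2q_A = 0 gives the reaction function q_A = (314 - q_X)/2.
The leader anticipates this reaction. Substituting into P = 383 - Q gives P = 226 - (1/2)q_X, so π_X = (226 - (1/2)q_X)q_X - 53q_X.
Leader FOC: 173 - q_X = 0, so q_X = 173.
Then q_A = (314 - 173)/2 = 141/2.
Total output Q = 487/2, so price P = 383 - 487/2 = 279/2.

139.50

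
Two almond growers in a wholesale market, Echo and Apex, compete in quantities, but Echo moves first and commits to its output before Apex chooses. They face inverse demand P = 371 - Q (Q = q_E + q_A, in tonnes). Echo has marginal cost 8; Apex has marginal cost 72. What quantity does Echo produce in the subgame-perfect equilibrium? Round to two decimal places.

213.50

The follower Apex best-responds to any q_E: π_A = (371 - Q)q_A - 72q_A.
Setting the follower's marginal profit to zero, 299 - q_E - 2q_A = 0, i.e. q_A = (299 - q_E)/2.
Echo substitutes q_A(q_E) into its own profit: π_E = q_E(371 - q_E - (299 - q_E)/2) - 8q_E = (443/2 - (1/2)q_E)q_E - 8q_E.
The leader's first-order condition 427/2 - q_E = 0 yields q_E = 427/2.
Then q_A = (299 - 427/2)/2 = 171/4.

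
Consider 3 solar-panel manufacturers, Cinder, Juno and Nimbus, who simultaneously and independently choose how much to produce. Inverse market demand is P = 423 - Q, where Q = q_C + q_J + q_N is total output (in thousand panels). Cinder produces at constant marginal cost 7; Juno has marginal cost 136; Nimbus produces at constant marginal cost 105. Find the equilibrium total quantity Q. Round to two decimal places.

255.25

Cinder's profit: π_C = (423 - Q)q_C - (7q_C). Setting ∂π_C/∂q_C = 0: 416 - 2q_C - (q_J + q_N) = 0.
Juno's first-order condition: 287 - 2q_J - (q_C + q_N) = 0.
Nimbus's first-order condition: 318 - 2q_N - (q_C + q_J) = 0.
Adding the 3 first-order conditions: 1021 − 4Q = 0, so Q = 1021/4.
Back-substituting: q_C = (416 − 1021/4) = 643/4, q_J = (287 − 1021/4) = 127/4, q_N = (318 − 1021/4) = 251/4.
Total output Q = 643/4 + 127/4 + 251/4 = 1021/4.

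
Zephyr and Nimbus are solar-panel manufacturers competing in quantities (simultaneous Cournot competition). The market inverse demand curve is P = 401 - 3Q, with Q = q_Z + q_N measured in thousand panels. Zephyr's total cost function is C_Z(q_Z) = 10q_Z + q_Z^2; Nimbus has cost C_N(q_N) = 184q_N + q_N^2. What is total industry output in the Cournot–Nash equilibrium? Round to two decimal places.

55.27

Zephyr's profit: π_Z = (401 - 3Q)q_Z - (10q_Z + q_Z²). Setting ∂π_Z/∂q_Z = 0: 391 - 8q_Z - 3(q_N) = 0.
Nimbus's first-order condition: 217 - 8q_N - 3(q_Z) = 0.
Rearranging gives the reaction functions q_Z = (391 - 3q_N)/8 and q_N = (217 - 3q_Z)/8.
Solving the pair: q_Z = 45.0364, q_N = 563/55.
Total output Q = 45.0364 + 563/55 = 608/11.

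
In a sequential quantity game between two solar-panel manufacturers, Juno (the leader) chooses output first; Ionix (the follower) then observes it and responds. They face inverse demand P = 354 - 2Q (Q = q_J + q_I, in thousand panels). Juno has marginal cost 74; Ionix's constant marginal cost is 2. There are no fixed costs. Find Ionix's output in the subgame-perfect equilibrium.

The follower Ionix best-responds to any q_J: π_I = (354 - 2Q)q_I - 2q_I.
Setting the follower's marginal profit to zero, 352 - 2q_J - 4q_I = 0, i.e. q_I = (352 - 2q_J)/4.
The leader anticipates this reaction. Substituting into P = 354 - 2Q gives P = 178 - q_J, so π_J = (178 - q_J)q_J - 74q_J.
Leader FOC: 104 - 2q_J = 0, so q_J = 52.
Then q_I = (352 - 2·52)/4 = 62.

62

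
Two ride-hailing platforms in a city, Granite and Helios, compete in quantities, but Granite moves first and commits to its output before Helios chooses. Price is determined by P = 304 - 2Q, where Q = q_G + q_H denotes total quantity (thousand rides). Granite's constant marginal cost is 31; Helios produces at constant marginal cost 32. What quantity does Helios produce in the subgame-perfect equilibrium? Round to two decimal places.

33.75

The follower Helios best-responds to any q_G: π_H = (304 - 2Q)q_H - 32q_H.
∂π_H/∂q_H = 272 - 2q_G - 4q_H = 0 gives the reaction function q_H = (272 - 2q_G)/4.
The leader anticipates this reaction. Substituting into P = 304 - 2Q gives P = 168 - q_G, so π_G = (168 - q_G)q_G - 31q_G.
The leader's first-order condition 137 - 2q_G = 0 yields q_G = 137/2.
Then q_H = (272 - 2·(137/2))/4 = 135/4.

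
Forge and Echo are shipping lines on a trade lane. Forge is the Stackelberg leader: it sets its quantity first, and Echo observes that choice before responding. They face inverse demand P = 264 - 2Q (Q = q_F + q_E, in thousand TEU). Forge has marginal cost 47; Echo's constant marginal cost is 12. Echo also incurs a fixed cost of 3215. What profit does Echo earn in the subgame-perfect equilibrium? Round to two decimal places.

Solve by backward induction. Given q_F, the follower Echo maximises π_E = (264 - 2q_F - 2q_E)q_E - 12q_E.
∂π_E/∂q_E = 252 - 2q_F - 4q_E = 0 gives the reaction function q_E = (252 - 2q_F)/4.
The leader anticipates this reaction. Substituting into P = 264 - 2Q gives P = 138 - q_F, so π_F = (138 - q_F)q_F - 47q_F.
The leader's first-order condition 91 - 2q_F = 0 yields q_F = 91/2.
Then q_E = (252 - 2·(91/2))/4 = 161/4.
Price P = 264 - 2·(343/4) = 185/2.
Echo's profit: (185/2 - 12)·(161/4) - 3215 = 201/8.

25.13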